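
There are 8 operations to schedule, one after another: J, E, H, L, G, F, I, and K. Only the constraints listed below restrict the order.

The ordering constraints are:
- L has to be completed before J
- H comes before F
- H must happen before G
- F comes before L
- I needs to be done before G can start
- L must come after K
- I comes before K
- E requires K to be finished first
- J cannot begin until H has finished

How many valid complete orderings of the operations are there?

The operations with no prerequisites are H, I; any of them can be placed first.
Systematically extending each partial ordering one operation at a time and counting, there are 123 complete orderings.

123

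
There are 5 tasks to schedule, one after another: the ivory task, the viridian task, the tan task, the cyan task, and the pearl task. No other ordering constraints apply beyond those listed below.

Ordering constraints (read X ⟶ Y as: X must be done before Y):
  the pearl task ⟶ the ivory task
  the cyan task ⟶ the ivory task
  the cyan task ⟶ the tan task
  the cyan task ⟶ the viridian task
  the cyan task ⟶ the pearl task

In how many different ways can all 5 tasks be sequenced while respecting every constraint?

12

Only the cyan task has no prerequisites, so it must go first.
Counting all ways to extend the partial order to a total order gives 12.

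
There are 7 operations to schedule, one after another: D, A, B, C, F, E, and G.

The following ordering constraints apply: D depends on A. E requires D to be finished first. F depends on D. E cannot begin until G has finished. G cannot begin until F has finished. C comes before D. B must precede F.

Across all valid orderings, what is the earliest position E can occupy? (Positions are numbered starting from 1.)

Working backwards through the constraints from E, its full set of required predecessors is D, A, B, C, F, G — 6 of them.
With 6 mandatory predecessors, the earliest E can sit is position 6+1 = 7, and placing just those 6 first achieves it.

7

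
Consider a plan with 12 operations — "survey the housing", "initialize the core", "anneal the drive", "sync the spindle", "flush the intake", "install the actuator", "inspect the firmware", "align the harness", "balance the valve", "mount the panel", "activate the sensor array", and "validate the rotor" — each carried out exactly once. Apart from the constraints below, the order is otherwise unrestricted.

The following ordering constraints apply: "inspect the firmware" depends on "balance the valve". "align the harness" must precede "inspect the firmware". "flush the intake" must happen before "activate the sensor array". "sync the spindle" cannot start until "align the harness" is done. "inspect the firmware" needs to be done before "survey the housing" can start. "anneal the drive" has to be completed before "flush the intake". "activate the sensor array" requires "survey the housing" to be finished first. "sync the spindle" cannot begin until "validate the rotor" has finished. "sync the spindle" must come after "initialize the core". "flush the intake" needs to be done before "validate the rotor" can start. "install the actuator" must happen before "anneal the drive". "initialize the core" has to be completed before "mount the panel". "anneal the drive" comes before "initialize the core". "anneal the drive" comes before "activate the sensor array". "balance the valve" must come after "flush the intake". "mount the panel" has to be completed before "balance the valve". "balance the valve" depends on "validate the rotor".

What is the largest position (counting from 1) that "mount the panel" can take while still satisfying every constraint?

The operations that are forced after "mount the panel", directly or by a chain of constraints, are "survey the housing", "inspect the firmware", "balance the valve", "activate the sensor array". That's 4 operations.
With 4 mandatory successors out of 12 operations total, the latest slot for "mount the panel" is 12−4 = 8, and it's reachable by doing all non-successors before "mount the panel".

8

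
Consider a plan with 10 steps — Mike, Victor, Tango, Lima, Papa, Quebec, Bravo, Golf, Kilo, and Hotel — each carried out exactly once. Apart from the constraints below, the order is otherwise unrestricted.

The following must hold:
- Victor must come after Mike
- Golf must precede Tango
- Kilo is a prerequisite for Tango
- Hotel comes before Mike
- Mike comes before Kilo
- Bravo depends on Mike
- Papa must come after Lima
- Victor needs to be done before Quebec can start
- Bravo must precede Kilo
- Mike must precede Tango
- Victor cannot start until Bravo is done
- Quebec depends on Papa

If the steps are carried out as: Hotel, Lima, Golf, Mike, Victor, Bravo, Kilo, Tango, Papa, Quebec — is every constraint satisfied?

Here Bravo comes after Victor.
But one of the constraints requires Bravo before Victor, so this ordering violates it.

No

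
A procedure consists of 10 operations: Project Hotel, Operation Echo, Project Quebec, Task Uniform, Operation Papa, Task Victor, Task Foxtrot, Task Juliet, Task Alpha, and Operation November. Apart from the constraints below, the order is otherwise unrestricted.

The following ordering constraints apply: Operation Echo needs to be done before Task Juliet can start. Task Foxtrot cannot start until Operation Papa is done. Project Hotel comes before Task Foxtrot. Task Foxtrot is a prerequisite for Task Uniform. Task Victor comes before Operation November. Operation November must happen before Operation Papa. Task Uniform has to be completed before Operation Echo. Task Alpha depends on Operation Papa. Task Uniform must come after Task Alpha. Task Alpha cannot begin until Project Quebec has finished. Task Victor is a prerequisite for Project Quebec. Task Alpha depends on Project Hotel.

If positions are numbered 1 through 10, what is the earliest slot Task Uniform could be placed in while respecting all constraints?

8

Every operation that must precede Task Uniform has to come before it. Tracing all chains that end at Task Uniform, those operations are: Project Hotel, Project Quebec, Operation Papa, Task Victor, Task Foxtrot, Task Alpha, Operation November — 7 in total.
So at minimum 7 operations come before Task Uniform, putting Task Uniform no earlier than position 8. That position is achievable by scheduling exactly those predecessors first.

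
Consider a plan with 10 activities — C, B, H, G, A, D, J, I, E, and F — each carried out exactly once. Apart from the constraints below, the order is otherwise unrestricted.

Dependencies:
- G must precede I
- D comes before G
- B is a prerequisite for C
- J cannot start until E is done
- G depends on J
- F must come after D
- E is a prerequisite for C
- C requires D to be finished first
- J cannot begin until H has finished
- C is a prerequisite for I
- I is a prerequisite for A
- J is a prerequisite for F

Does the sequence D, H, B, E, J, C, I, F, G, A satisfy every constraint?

In the proposed order, I appears before G.
That contradicts the constraint that G must precede I.

No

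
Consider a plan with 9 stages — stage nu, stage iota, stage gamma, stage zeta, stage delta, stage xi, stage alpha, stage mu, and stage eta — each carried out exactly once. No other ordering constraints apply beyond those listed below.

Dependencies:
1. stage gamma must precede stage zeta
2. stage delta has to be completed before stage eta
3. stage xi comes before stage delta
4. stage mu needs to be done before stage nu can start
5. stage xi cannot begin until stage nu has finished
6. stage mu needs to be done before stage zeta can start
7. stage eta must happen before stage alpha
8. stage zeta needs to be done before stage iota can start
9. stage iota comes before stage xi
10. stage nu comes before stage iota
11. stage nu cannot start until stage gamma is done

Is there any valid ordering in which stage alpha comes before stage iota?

No

The constraints give a chain stage iota → stage xi → stage delta → stage eta → stage alpha, which forces stage iota before stage alpha.
So no valid ordering can have stage alpha before stage iota.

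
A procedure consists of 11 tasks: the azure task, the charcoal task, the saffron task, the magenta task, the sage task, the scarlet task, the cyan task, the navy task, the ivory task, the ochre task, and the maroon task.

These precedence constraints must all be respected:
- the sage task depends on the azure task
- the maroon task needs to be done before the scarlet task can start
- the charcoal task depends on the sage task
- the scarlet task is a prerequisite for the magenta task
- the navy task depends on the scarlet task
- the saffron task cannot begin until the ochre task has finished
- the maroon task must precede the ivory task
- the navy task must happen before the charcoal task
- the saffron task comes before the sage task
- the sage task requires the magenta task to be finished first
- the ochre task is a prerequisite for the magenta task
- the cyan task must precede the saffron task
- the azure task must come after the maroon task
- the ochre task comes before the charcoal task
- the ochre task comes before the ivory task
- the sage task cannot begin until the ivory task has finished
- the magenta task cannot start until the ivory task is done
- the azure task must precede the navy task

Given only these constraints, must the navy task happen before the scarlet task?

No

The constraints actually force the scarlet task before the navy task (via the scarlet task → the navy task), not the other way around.
So the navy task does not have to come before the scarlet task — it cannot.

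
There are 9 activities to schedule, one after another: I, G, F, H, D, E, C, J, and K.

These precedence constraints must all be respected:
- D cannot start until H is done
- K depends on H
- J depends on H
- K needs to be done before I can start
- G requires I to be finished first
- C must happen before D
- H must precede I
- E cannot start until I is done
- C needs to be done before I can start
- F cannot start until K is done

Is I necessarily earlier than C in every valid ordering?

No

In fact the dependencies run the other way: C → I.
So I does not have to come before C — it cannot.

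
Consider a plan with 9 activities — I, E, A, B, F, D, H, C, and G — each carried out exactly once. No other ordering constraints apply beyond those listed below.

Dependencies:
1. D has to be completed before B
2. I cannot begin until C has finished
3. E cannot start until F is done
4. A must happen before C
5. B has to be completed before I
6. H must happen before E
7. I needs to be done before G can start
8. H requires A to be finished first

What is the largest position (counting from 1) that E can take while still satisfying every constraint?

9

E has no required successors, so nothing stops it from going last (position 9).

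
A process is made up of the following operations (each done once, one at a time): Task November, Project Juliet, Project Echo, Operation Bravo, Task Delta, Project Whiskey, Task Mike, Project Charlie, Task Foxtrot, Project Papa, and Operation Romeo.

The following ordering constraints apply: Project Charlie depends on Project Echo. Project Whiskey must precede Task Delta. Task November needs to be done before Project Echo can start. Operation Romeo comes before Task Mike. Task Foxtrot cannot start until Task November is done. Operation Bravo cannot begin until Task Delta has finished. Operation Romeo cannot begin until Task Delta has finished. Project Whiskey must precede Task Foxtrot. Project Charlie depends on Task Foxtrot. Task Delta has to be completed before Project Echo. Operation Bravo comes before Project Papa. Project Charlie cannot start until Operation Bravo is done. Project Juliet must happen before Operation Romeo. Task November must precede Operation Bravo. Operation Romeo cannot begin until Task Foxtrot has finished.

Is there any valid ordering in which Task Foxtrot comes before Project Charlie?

Every valid ordering already has Task Foxtrot before Project Charlie (the constraints require it), so in particular at least one does.

Yes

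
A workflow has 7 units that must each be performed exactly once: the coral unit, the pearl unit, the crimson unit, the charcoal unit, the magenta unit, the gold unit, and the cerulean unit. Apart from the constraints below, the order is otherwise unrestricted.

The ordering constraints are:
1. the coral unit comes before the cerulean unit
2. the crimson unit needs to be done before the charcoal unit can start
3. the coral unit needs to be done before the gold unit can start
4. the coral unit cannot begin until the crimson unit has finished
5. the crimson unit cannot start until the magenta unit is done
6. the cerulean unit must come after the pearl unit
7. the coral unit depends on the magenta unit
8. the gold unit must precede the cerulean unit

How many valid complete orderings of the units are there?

23

2 units have no prerequisites (the pearl unit, the magenta unit), so any of them could come first.
Enumerating by repeatedly choosing an available unit (one whose prerequisites are all placed) gives 23 distinct complete orderings.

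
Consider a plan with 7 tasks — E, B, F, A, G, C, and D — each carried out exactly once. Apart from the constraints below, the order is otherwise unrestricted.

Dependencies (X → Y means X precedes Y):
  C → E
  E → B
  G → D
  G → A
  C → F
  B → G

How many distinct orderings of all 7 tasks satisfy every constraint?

12

Only C has no prerequisites, so it must go first.
Enumerating by repeatedly choosing an available task (one whose prerequisites are all placed) gives 12 distinct complete orderings.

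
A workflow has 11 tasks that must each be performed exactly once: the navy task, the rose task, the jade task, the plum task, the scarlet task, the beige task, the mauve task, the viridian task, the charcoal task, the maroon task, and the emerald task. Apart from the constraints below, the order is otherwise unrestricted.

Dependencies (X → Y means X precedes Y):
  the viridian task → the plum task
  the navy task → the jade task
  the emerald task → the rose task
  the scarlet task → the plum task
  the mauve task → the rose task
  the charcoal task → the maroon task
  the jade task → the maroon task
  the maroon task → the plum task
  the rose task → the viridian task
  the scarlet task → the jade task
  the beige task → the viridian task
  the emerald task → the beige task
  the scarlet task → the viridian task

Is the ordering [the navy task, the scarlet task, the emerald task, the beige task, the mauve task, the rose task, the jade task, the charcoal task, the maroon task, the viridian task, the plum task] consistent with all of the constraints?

Checking each listed constraint against this order: for instance, the scarlet task is in position 2 and the plum task in position 11, so that constraint holds — and the remaining constraints check out the same way.

Yes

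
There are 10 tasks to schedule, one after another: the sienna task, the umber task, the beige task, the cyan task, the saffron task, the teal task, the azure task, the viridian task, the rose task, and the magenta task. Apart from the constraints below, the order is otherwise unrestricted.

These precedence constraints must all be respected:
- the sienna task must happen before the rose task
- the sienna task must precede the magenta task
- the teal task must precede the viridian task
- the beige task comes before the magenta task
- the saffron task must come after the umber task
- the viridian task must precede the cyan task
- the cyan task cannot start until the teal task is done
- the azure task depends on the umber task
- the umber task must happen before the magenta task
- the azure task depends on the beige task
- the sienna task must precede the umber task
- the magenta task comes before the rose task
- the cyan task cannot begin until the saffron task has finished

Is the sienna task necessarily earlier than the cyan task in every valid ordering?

Yes

There is a constraint chain the sienna task → the umber task → the saffron task → the cyan task.
Hence the sienna task necessarily comes before the cyan task.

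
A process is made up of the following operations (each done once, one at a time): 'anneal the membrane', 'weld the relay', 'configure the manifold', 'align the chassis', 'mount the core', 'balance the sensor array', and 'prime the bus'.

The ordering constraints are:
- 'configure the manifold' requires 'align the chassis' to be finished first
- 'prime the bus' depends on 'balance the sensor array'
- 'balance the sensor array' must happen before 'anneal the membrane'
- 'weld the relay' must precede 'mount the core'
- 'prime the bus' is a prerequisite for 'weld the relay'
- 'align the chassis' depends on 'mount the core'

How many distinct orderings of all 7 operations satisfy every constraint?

'balance the sensor array' is the only operation with nothing required before it, so every ordering starts there.
Enumerating by repeatedly choosing an available operation (one whose prerequisites are all placed) gives 6 distinct complete orderings.

6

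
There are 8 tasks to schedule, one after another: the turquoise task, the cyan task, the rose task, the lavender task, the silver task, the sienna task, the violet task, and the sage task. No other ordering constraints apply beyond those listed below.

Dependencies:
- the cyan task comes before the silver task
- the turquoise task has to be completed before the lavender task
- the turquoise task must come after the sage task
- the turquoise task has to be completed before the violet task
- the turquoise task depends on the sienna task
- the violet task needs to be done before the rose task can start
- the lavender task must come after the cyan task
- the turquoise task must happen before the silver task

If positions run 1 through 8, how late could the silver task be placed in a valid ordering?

8

Nothing depends on the silver task, so it can be the final task, position 8.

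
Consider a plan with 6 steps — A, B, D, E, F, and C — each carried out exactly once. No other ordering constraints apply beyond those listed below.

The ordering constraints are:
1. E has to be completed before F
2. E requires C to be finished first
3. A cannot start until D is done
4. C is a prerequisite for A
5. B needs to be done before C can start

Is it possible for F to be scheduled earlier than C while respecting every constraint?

No

There is a dependency chain C → E → F, so F always comes after C.
Hence F can never be scheduled before C.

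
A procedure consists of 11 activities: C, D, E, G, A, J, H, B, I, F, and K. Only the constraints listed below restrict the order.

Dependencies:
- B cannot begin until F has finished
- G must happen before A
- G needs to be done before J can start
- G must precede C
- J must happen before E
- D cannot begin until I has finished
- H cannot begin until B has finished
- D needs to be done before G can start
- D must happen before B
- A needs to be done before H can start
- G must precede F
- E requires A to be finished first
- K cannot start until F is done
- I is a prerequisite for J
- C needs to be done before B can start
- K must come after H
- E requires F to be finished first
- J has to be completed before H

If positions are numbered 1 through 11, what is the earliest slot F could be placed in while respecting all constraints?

4

Every activity that must precede F has to come before it. Tracing all chains that end at F, those activities are: D, G, I — 3 in total.
So at minimum 3 activities come before F, putting F no earlier than position 4. That position is achievable by scheduling exactly those predecessors first.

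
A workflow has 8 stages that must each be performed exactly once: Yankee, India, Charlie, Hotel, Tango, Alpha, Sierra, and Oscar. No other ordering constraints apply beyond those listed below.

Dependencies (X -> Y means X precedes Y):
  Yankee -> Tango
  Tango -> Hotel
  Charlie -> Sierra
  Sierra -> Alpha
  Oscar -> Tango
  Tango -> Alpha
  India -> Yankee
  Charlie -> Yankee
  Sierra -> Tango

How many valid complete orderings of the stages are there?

3 stages have no prerequisites (India, Charlie, Oscar), so any of them could come first.
Systematically extending each partial ordering one stage at a time and counting, there are 50 complete orderings.

50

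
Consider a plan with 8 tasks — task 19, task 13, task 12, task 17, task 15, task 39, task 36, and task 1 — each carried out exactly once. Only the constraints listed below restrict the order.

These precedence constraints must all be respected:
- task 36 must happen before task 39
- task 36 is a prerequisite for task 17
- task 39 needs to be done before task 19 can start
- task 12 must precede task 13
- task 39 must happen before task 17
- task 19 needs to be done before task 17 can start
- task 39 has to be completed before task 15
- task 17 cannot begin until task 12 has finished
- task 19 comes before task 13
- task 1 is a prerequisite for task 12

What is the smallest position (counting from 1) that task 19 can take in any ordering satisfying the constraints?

Working backwards through the constraints from task 19, its full set of required predecessors is task 39, task 36 — 2 of them.
So at minimum 2 tasks come before task 19, putting task 19 no earlier than position 3. That position is achievable by scheduling exactly those predecessors first.

3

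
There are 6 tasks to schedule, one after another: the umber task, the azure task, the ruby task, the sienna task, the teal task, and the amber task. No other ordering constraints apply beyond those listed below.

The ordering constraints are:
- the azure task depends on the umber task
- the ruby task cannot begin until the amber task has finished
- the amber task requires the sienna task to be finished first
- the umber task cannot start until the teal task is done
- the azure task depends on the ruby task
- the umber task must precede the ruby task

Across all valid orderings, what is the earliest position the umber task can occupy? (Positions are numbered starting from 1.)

Working backwards through the constraints from the umber task, its only required predecessor is the teal task.
With 1 mandatory predecessor, the earliest the umber task can sit is position 1+1 = 2, and placing just that one first achieves it.

2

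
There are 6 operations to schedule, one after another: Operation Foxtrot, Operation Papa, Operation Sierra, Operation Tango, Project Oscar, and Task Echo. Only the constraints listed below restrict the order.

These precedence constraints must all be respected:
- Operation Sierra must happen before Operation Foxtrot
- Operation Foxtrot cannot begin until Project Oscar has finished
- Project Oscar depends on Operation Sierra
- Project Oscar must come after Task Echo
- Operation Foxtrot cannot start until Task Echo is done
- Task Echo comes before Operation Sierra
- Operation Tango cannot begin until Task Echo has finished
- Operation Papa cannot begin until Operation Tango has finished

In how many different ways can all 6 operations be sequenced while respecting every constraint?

Task Echo is the only operation with nothing required before it, so every ordering starts there.
Counting all ways to extend the partial order to a total order gives 10.

10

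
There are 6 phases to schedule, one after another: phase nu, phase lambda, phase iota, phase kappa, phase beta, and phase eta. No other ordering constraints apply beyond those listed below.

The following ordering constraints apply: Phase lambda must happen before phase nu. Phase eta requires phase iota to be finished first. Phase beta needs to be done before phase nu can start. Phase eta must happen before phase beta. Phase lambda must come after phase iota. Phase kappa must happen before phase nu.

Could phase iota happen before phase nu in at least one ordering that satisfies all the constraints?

Yes

Every valid ordering already has phase iota before phase nu (the constraints require it), so in particular at least one does.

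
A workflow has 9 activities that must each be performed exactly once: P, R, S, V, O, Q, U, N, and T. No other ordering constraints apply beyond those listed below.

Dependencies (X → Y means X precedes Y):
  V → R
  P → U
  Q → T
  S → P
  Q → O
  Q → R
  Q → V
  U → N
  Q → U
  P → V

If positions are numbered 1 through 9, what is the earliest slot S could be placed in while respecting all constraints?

Nothing is required before S; it can be the very first activity.

1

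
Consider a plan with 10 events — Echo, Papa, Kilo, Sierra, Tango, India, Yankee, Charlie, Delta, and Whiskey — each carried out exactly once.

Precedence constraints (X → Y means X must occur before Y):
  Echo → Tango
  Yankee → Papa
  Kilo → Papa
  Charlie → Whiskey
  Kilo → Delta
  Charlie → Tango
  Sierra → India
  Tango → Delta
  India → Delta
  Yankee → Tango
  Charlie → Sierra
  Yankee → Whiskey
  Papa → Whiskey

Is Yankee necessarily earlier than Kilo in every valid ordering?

No chain of constraints connects Yankee to Kilo in either direction.
A valid ordering placing Kilo before Yankee exists, so the answer is no.

No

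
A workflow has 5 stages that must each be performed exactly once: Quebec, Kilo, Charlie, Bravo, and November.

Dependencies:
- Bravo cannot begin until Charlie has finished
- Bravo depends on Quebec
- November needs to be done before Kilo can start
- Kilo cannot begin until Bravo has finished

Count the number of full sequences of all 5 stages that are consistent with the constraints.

8

3 stages have no prerequisites (Quebec, Charlie, November), so any of them could come first.
Counting all ways to extend the partial order to a total order gives 8.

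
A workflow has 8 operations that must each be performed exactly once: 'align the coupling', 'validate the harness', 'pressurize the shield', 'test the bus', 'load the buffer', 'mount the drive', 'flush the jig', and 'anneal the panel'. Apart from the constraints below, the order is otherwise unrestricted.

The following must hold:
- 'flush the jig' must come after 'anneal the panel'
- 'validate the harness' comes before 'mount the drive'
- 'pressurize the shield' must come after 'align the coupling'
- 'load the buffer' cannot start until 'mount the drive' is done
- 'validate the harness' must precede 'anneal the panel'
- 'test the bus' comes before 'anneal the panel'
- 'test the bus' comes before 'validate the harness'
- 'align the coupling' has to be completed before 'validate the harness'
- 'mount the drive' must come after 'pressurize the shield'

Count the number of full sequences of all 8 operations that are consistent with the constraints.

2 operations have no prerequisites ('align the coupling', 'test the bus'), so any of them could come first.
Counting all ways to extend the partial order to a total order gives 38.

38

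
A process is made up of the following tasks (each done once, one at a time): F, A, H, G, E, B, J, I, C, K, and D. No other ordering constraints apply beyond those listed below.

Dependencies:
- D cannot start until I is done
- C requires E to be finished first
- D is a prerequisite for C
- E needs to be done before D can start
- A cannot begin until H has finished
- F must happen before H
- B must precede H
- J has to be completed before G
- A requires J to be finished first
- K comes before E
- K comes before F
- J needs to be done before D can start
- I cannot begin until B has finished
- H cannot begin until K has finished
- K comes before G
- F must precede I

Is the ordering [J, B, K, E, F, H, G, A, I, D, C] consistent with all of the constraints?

Yes

Every stated constraint is respected: J sits at position 1, ahead of D at position 10, and each of the other listed pairs likewise has the predecessor earlier in the sequence.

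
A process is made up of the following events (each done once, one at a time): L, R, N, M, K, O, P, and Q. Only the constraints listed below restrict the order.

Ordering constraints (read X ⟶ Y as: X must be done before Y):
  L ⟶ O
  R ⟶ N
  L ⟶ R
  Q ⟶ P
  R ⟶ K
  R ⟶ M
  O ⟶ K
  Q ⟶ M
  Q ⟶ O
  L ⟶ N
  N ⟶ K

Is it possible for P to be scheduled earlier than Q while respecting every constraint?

No

The constraints give a chain Q → P, which forces Q before P.
Hence P can never be scheduled before Q.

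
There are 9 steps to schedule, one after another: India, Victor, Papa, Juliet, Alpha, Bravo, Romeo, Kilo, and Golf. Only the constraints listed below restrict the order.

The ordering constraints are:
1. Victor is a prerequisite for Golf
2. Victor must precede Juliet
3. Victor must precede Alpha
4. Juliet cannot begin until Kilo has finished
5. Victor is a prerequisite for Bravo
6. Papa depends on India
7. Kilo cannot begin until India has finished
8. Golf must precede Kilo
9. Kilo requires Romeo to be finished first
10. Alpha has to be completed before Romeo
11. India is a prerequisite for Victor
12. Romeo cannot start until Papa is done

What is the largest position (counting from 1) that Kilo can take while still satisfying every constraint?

8

Following the constraints forward from Kilo, its only required successor is Juliet.
So at least 1 step follows Kilo, putting Kilo no later than position 8. That position is achievable by scheduling everything else first.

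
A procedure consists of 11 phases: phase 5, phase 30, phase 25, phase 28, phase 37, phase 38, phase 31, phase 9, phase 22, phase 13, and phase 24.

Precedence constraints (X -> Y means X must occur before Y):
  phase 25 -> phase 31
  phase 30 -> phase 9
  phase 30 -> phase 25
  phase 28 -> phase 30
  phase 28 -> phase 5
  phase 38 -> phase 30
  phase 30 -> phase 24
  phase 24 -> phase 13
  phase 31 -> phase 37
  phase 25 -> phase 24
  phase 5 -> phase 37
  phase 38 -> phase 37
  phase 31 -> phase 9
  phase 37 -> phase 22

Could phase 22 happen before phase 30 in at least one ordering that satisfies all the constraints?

No

There is a dependency chain phase 30 → phase 25 → phase 31 → phase 37 → phase 22, so phase 22 always comes after phase 30.
Hence phase 22 can never be scheduled before phase 30.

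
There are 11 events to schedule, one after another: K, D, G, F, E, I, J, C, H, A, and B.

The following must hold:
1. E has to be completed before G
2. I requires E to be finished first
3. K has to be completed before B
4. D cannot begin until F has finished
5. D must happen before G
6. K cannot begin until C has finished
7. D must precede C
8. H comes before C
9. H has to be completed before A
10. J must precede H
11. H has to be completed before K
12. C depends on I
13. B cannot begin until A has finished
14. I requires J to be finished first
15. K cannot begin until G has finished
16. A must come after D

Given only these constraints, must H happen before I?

Nothing in the constraints links H and I; they are unordered relative to each other.
A valid ordering placing I before H exists, so the answer is no.

No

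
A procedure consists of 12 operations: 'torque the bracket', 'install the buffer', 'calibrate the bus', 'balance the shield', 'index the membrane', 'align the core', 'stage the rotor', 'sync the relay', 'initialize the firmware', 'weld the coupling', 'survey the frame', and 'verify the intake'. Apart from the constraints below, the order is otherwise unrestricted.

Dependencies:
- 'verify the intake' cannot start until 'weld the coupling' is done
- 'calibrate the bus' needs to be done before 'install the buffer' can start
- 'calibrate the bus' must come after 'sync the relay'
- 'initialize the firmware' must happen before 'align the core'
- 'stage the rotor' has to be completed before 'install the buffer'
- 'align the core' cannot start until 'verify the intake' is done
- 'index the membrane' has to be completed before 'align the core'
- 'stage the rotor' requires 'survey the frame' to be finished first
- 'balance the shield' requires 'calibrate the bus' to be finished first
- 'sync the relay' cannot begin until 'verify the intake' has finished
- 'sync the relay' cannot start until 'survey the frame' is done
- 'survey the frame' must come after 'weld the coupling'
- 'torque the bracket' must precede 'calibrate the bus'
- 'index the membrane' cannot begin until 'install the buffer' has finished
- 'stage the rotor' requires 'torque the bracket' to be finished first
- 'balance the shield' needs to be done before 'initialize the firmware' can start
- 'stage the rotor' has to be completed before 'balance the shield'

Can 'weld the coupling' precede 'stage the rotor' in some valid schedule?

Every valid ordering already has 'weld the coupling' before 'stage the rotor' (the constraints require it), so in particular at least one does.

Yes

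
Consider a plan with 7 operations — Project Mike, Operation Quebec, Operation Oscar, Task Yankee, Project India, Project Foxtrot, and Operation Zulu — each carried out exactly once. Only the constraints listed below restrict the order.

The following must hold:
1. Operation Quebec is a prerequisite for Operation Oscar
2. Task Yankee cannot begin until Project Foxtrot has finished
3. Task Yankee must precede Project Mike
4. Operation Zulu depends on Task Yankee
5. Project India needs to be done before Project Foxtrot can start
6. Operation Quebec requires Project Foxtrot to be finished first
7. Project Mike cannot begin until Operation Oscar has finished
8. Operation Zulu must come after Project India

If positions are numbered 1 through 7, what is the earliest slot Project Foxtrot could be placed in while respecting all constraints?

2

The only operation forced before Project Foxtrot (directly or transitively) is Project India.
So at minimum 1 operation comes before Project Foxtrot, putting Project Foxtrot no earlier than position 2. That position is achievable by scheduling exactly that predecessor first.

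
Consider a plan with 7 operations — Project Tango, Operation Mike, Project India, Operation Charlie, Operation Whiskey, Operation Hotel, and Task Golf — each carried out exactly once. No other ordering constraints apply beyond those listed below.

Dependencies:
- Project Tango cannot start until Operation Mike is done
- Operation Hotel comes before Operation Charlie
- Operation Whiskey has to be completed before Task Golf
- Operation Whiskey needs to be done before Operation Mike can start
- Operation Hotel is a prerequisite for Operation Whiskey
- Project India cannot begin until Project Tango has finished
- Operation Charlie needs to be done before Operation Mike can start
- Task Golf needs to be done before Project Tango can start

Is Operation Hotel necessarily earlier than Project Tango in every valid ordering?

There is a constraint chain Operation Hotel → Operation Charlie → Operation Mike → Project Tango.
So Operation Hotel must precede Project Tango in any valid ordering.

Yes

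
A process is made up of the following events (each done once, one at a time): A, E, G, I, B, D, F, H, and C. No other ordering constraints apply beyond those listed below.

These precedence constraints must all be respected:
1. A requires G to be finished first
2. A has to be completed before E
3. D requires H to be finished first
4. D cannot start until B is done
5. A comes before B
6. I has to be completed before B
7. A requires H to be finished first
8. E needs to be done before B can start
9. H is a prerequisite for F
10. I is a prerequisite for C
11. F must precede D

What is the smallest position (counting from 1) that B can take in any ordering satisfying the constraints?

6

Working backwards through the constraints from B, its full set of required predecessors is A, E, G, I, H — 5 of them.
So at minimum 5 events come before B, putting B no earlier than position 6. That position is achievable by scheduling exactly those predecessors first.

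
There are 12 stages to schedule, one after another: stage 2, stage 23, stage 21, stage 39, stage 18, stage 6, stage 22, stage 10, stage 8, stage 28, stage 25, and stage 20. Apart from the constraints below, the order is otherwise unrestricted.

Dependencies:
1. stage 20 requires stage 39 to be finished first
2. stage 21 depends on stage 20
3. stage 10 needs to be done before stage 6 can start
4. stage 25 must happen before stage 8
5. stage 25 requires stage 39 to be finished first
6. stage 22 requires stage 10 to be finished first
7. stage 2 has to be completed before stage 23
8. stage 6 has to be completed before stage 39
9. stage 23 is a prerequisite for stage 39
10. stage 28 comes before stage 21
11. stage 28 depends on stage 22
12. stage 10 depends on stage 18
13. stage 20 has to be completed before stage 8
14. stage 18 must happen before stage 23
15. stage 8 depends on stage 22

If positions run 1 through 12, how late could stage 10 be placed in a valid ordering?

Every stage that must follow stage 10 has to come after it. Tracing all chains starting from stage 10, those stages are: stage 21, stage 39, stage 6, stage 22, stage 8, stage 28, stage 25, stage 20 — 8 in total.
With 8 mandatory successors out of 12 stages total, the latest slot for stage 10 is 12−8 = 4, and it's reachable by doing all non-successors before stage 10.

4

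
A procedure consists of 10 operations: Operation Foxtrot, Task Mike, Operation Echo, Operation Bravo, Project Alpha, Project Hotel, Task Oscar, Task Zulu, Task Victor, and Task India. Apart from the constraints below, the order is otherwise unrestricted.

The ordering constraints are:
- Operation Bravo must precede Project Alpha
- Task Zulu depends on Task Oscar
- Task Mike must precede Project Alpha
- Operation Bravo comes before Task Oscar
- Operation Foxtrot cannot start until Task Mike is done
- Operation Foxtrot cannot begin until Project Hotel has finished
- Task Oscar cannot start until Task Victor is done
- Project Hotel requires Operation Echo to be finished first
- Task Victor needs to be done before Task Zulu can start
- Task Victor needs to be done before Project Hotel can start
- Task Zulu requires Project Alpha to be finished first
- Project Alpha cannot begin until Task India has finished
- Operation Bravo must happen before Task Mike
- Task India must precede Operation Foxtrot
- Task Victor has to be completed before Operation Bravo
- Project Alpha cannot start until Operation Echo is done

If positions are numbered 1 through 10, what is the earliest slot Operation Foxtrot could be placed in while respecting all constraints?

7

Working backwards through the constraints from Operation Foxtrot, its full set of required predecessors is Task Mike, Operation Echo, Operation Bravo, Project Hotel, Task Victor, Task India — 6 of them.
So at minimum 6 operations come before Operation Foxtrot, putting Operation Foxtrot no earlier than position 7. That position is achievable by scheduling exactly those predecessors first.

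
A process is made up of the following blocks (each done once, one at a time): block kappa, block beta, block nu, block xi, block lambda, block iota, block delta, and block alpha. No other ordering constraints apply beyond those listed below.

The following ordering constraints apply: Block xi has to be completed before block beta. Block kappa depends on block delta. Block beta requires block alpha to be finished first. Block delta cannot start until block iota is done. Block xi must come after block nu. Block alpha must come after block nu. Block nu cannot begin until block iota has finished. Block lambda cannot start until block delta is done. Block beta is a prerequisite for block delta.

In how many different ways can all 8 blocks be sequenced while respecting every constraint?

4

Only block iota has no prerequisites, so it must go first.
Systematically extending each partial ordering one block at a time and counting, there are 4 complete orderings.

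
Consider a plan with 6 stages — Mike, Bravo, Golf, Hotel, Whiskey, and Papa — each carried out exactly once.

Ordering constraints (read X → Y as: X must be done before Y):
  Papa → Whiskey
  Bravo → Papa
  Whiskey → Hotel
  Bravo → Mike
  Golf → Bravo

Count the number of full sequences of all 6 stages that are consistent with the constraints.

4

Only Golf has no prerequisites, so it must go first.
Enumerating by repeatedly choosing an available stage (one whose prerequisites are all placed) gives 4 distinct complete orderings.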